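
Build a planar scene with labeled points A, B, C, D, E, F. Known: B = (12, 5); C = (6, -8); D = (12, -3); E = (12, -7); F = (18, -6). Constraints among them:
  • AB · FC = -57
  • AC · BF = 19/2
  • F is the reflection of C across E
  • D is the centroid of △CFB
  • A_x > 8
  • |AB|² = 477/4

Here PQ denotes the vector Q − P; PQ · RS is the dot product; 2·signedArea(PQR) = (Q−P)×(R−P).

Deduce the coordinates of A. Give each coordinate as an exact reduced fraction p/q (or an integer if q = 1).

A = (9, -11/2)

1. A_x = 9  [AC · BF = 19/2 ∩ AB · FC = -57]
2. A_y = -11/2  [AC · BF = 19/2 ∩ AB · FC = -57]
   → A = (9, -11/2)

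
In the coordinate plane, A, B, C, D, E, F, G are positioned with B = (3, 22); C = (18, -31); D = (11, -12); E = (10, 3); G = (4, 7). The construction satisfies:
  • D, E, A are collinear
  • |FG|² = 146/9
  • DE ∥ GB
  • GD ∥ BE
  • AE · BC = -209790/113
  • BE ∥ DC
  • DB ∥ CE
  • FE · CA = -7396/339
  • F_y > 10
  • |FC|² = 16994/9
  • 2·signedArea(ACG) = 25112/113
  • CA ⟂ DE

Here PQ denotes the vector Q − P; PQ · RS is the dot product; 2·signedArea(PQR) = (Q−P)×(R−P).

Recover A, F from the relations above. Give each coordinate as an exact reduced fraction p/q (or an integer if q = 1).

A = (1389/113, -3546/113)
F = (17/3, 32/3)

1. A_x = 1389/113  [D, E, A are collinear ∩ CA ⟂ DE]
2. A_y = -3546/113  [D, E, A are collinear ∩ CA ⟂ DE]
   → A = (1389/113, -3546/113)
3. F_x = 17/3  [line 645/113·x + 43/113·y + -12341/339 = 0 ∩ |FG|² = 146/9]
4. F_y = 32/3  [line 645/113·x + 43/113·y + -12341/339 = 0 ∩ |FG|² = 146/9]
   → F = (17/3, 32/3)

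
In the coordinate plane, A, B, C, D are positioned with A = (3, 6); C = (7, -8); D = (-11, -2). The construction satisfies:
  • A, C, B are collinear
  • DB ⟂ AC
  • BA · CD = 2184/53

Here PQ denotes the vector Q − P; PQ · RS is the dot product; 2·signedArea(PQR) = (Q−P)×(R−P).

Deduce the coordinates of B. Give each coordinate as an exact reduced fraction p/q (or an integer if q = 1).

B = (215/53, 122/53)

1. B_x = 215/53  [A, C, B are collinear ∩ DB ⟂ AC]
2. B_y = 122/53  [A, C, B are collinear ∩ DB ⟂ AC]
   → B = (215/53, 122/53)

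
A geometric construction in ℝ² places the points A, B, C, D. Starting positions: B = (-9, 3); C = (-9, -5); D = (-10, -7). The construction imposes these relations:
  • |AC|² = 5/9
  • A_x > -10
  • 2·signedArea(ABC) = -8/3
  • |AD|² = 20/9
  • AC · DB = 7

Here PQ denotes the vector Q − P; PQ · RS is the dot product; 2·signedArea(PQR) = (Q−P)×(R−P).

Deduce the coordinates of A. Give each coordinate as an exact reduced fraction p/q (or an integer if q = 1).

A = (-28/3, -17/3)

1. A_x = -28/3  [2·signedArea(ABC) = -8/3 ∩ AC · DB = 7]
2. A_y = -17/3  [2·signedArea(ABC) = -8/3 ∩ AC · DB = 7]
   → A = (-28/3, -17/3)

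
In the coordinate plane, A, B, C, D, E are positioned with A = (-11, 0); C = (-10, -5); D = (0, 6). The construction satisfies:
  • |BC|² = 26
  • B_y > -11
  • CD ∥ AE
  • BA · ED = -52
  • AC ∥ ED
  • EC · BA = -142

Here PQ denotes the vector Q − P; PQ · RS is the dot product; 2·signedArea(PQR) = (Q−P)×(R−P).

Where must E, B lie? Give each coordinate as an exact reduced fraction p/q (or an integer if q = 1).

B = (-9, -10)
E = (-1, 11)

1. E_x = -1  [AC ∥ ED ∩ CD ∥ AE]
2. E_y = 11  [AC ∥ ED ∩ CD ∥ AE]
   → E = (-1, 11)
3. B_x = -9  [BA · ED = -52 ∩ EC · BA = -142]
4. B_y = -10  [BA · ED = -52 ∩ EC · BA = -142]
   → B = (-9, -10)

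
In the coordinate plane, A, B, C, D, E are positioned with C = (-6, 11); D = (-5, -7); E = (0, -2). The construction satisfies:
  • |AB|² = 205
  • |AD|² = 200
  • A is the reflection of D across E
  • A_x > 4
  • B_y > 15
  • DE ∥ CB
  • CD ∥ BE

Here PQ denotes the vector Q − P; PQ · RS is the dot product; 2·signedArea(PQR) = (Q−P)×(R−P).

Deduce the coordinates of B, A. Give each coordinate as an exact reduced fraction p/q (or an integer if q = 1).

A = (5, 3)
B = (-1, 16)

1. B_x = -1  [CD ∥ BE ∩ DE ∥ CB]
2. B_y = 16  [CD ∥ BE ∩ DE ∥ CB]
   → B = (-1, 16)
3. A_x = 5  [A is the reflection of D across E]
4. A_y = 3  [A is the reflection of D across E]
   → A = (5, 3)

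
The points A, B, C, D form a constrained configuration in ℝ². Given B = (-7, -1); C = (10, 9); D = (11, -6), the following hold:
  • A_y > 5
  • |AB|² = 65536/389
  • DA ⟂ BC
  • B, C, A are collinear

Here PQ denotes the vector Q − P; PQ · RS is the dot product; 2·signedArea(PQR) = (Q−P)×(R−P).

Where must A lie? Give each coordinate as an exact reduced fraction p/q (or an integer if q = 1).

1. A_x = 1629/389  [B, C, A are collinear ∩ DA ⟂ BC]
2. A_y = 2171/389  [B, C, A are collinear ∩ DA ⟂ BC]
   → A = (1629/389, 2171/389)

A = (1629/389, 2171/389)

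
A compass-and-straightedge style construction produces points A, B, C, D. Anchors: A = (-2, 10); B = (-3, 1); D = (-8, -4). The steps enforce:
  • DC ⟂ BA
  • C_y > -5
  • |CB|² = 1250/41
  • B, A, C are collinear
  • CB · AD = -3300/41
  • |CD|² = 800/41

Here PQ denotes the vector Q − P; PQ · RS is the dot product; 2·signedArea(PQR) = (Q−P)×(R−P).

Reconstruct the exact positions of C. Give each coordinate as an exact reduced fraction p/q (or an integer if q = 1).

C = (-148/41, -184/41)

1. C_x = -148/41  [B, A, C are collinear ∩ DC ⟂ BA]
2. C_y = -184/41  [B, A, C are collinear ∩ DC ⟂ BA]
   → C = (-148/41, -184/41)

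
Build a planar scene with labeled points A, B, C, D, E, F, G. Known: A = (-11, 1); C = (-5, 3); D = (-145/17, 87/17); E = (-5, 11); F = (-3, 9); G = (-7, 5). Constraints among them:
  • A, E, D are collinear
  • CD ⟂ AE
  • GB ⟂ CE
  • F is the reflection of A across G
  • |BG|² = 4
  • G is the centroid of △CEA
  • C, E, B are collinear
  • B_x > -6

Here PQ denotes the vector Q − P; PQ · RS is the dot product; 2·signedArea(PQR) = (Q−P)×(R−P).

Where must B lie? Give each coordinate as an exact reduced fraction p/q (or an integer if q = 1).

B = (-5, 5)

1. B_x = -5  [C, E, B are collinear ∩ GB ⟂ CE]
2. B_y = 5  [C, E, B are collinear ∩ GB ⟂ CE]
   → B = (-5, 5)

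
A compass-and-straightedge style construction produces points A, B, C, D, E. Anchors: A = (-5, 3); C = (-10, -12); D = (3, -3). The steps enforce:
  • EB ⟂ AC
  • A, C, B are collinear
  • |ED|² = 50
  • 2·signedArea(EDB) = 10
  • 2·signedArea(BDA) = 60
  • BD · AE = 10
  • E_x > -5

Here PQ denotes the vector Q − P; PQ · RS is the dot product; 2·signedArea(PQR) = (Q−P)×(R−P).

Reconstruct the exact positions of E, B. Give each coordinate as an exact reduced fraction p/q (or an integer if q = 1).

B = (-7, -3)
E = (-4, -4)

1. B_x = -7  [A, C, B are collinear ∩ 2·signedArea(BDA) = 60]
2. B_y = -3  [A, C, B are collinear ∩ 2·signedArea(BDA) = 60]
   → B = (-7, -3)
3. E_x = -4  [2·signedArea(EDB) = 10 ∩ EB ⟂ AC]
4. E_y = -4  [2·signedArea(EDB) = 10 ∩ EB ⟂ AC]
   → E = (-4, -4)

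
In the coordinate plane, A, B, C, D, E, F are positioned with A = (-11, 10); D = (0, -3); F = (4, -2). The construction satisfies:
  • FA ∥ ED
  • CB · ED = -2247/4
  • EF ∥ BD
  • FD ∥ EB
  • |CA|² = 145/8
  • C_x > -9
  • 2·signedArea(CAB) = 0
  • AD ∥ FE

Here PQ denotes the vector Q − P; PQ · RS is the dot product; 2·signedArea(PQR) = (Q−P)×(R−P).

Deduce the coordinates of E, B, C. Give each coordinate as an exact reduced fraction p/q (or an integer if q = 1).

B = (11, -16)
C = (-33/4, 27/4)
E = (15, -15)

1. E_x = 15  [FA ∥ ED ∩ AD ∥ FE]
2. E_y = -15  [FA ∥ ED ∩ AD ∥ FE]
   → E = (15, -15)
3. B_x = 11  [EF ∥ BD ∩ FD ∥ EB]
4. B_y = -16  [EF ∥ BD ∩ FD ∥ EB]
   → B = (11, -16)
5. C_x = -33/4  [2·signedArea(CAB) = 0 ∩ CB · ED = -2247/4]
6. C_y = 27/4  [2·signedArea(CAB) = 0 ∩ CB · ED = -2247/4]
   → C = (-33/4, 27/4)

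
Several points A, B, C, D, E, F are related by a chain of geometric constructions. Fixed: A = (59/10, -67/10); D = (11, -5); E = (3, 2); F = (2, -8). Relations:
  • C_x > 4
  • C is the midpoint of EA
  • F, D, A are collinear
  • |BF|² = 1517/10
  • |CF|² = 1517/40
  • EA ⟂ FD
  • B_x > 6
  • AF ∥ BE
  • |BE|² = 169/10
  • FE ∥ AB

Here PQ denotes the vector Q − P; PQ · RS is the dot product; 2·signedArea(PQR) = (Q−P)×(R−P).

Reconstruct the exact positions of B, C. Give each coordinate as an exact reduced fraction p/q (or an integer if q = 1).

1. B_x = 69/10  [AF ∥ BE ∩ FE ∥ AB]
2. B_y = 33/10  [AF ∥ BE ∩ FE ∥ AB]
   → B = (69/10, 33/10)
3. C_x = 89/20  [C is the midpoint of EA]
4. C_y = -47/20  [C is the midpoint of EA]
   → C = (89/20, -47/20)

B = (69/10, 33/10)
C = (89/20, -47/20)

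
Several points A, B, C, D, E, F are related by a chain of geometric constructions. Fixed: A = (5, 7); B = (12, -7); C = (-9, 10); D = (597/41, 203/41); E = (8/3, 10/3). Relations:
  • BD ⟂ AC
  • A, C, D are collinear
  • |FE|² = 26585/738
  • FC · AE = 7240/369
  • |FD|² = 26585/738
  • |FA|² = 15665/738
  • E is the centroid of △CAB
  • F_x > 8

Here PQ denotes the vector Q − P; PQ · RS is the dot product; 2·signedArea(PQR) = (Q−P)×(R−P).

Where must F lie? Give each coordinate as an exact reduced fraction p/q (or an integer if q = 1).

F = (2119/246, 1019/246)

1. F_x = 2119/246  [line 7/3·x + 11/3·y + -13021/369 = 0 ∩ |FA|² = 15665/738]
2. F_y = 1019/246  [line 7/3·x + 11/3·y + -13021/369 = 0 ∩ |FA|² = 15665/738]
   → F = (2119/246, 1019/246)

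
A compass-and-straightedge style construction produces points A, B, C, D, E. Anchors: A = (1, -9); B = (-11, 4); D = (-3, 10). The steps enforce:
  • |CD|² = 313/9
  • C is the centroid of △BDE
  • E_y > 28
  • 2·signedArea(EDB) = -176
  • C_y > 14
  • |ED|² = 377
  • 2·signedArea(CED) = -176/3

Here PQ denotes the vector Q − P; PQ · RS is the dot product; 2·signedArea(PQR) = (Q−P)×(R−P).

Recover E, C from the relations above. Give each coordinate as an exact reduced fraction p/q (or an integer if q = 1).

C = (-7, 43/3)
E = (-7, 29)

1. E_x = -7  [line 6·x + -8·y + 274 = 0 ∩ |ED|² = 377]
2. E_y = 29  [line 6·x + -8·y + 274 = 0 ∩ |ED|² = 377]
   → E = (-7, 29)
3. C_x = -7  [C is the centroid of △BDE]
4. C_y = 43/3  [C is the centroid of △BDE]
   → C = (-7, 43/3)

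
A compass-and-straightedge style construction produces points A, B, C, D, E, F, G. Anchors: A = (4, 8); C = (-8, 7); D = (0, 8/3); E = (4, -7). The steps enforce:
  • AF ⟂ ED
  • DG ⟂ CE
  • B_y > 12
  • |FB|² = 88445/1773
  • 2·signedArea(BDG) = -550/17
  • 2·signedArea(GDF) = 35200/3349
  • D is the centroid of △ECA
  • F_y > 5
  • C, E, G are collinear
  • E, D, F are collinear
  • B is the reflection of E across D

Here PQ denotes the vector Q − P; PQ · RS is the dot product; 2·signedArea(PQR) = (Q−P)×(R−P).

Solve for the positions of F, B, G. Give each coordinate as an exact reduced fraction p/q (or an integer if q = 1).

B = (-4, 37/3)
F = (-256/197, 1144/197)
G = (-42/17, 28/51)

1. F_x = -256/197  [E, D, F are collinear ∩ AF ⟂ ED]
2. F_y = 1144/197  [E, D, F are collinear ∩ AF ⟂ ED]
   → F = (-256/197, 1144/197)
3. B_x = -4  [B is the reflection of E across D]
4. B_y = 37/3  [B is the reflection of E across D]
   → B = (-4, 37/3)
5. G_x = -42/17  [C, E, G are collinear ∩ DG ⟂ CE]
6. G_y = 28/51  [C, E, G are collinear ∩ DG ⟂ CE]
   → G = (-42/17, 28/51)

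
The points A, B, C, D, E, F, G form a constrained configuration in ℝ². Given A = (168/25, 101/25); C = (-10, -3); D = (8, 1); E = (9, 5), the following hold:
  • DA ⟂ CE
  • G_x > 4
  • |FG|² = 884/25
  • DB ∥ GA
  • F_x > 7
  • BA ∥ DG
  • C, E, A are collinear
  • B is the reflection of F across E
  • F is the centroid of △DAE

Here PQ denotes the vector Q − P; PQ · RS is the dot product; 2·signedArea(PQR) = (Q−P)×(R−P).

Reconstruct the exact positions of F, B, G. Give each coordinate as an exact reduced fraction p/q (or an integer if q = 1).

1. F_x = 593/75  [F is the centroid of △DAE]
2. F_y = 251/75  [F is the centroid of △DAE]
   → F = (593/75, 251/75)
3. B_x = 757/75  [B is the reflection of F across E]
4. B_y = 499/75  [B is the reflection of F across E]
   → B = (757/75, 499/75)
5. G_x = 347/75  [DB ∥ GA ∩ BA ∥ DG]
6. G_y = -121/75  [DB ∥ GA ∩ BA ∥ DG]
   → G = (347/75, -121/75)

B = (757/75, 499/75)
F = (593/75, 251/75)
G = (347/75, -121/75)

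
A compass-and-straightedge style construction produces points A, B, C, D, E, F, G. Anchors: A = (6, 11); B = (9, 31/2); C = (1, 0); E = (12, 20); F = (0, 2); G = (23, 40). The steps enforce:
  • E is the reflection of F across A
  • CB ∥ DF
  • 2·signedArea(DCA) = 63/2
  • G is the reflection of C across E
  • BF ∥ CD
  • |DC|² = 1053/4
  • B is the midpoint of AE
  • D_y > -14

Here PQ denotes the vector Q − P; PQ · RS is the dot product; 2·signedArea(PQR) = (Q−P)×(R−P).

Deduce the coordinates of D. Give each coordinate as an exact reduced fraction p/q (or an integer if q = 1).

1. D_x = -8  [CB ∥ DF ∩ BF ∥ CD]
2. D_y = -27/2  [CB ∥ DF ∩ BF ∥ CD]
   → D = (-8, -27/2)

D = (-8, -27/2)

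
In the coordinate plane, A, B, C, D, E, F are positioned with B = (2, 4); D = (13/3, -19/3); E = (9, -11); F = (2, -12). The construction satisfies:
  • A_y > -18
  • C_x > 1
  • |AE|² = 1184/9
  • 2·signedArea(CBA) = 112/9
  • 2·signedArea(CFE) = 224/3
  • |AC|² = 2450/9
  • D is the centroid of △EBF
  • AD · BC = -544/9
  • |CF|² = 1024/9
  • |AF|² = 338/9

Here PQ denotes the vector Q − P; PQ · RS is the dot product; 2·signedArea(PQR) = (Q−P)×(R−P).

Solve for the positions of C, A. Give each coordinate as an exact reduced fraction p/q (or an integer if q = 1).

A = (-1/3, -53/3)
C = (2, -4/3)

1. C_x = 2  [line -1·x + 7·y + 34/3 = 0 ∩ |CF|² = 1024/9]
2. C_y = -4/3  [line -1·x + 7·y + 34/3 = 0 ∩ |CF|² = 1024/9]
   → C = (2, -4/3)
3. A_x = -1/3  [AD · BC = -544/9 ∩ 2·signedArea(CBA) = 112/9]
4. A_y = -53/3  [AD · BC = -544/9 ∩ 2·signedArea(CBA) = 112/9]
   → A = (-1/3, -53/3)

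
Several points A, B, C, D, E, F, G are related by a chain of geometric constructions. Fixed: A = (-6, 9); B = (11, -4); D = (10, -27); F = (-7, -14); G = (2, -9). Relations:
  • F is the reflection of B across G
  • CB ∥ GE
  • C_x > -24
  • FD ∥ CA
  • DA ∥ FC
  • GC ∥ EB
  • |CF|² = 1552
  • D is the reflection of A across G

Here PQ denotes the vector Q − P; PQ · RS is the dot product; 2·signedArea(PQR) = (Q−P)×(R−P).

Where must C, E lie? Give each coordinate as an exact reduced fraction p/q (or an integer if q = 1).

C = (-23, 22)
E = (36, -35)

1. C_x = -23  [FD ∥ CA ∩ DA ∥ FC]
2. C_y = 22  [FD ∥ CA ∩ DA ∥ FC]
   → C = (-23, 22)
3. E_x = 36  [GC ∥ EB ∩ CB ∥ GE]
4. E_y = -35  [GC ∥ EB ∩ CB ∥ GE]
   → E = (36, -35)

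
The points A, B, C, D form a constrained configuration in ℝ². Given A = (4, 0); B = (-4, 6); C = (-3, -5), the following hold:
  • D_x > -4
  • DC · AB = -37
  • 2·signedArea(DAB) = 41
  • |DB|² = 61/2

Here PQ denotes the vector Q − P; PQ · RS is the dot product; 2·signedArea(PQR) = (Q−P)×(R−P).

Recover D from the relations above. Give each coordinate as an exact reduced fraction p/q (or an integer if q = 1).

1. D_x = -7/2  [2·signedArea(DAB) = 41 ∩ DC · AB = -37]
2. D_y = 1/2  [2·signedArea(DAB) = 41 ∩ DC · AB = -37]
   → D = (-7/2, 1/2)

D = (-7/2, 1/2)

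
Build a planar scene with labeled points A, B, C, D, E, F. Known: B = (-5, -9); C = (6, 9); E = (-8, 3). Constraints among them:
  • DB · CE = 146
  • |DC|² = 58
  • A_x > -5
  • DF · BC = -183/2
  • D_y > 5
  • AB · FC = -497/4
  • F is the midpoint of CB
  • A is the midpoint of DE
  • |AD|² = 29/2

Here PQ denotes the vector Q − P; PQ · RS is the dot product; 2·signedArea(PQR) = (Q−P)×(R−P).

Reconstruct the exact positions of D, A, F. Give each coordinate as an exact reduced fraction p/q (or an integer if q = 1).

A = (-9/2, 9/2)
D = (-1, 6)
F = (1/2, 0)

1. D_x = -1  [line 14·x + 6·y + -22 = 0 ∩ |DC|² = 58]
2. D_y = 6  [line 14·x + 6·y + -22 = 0 ∩ |DC|² = 58]
   → D = (-1, 6)
3. A_x = -9/2  [A is the midpoint of DE]
4. A_y = 9/2  [A is the midpoint of DE]
   → A = (-9/2, 9/2)
5. F_x = 1/2  [DF · BC = -183/2 ∩ F is the midpoint of CB]
6. F_y = 0  [DF · BC = -183/2 ∩ F is the midpoint of CB]
   → F = (1/2, 0)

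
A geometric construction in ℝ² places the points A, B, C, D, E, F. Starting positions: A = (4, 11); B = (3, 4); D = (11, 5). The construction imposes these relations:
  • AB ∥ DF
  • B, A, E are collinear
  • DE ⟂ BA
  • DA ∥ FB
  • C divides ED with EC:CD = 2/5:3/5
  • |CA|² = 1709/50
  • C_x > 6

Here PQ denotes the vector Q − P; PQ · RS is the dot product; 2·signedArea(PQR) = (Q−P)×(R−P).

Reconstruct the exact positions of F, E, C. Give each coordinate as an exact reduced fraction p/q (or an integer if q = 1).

1. F_x = 10  [DA ∥ FB ∩ AB ∥ DF]
2. F_y = -2  [DA ∥ FB ∩ AB ∥ DF]
   → F = (10, -2)
3. E_x = 33/10  [B, A, E are collinear ∩ DE ⟂ BA]
4. E_y = 61/10  [B, A, E are collinear ∩ DE ⟂ BA]
   → E = (33/10, 61/10)
5. C_x = 319/50  [C divides ED with EC:CD = 2/5:3/5]
6. C_y = 283/50  [C divides ED with EC:CD = 2/5:3/5]
   → C = (319/50, 283/50)

C = (319/50, 283/50)
E = (33/10, 61/10)
F = (10, -2)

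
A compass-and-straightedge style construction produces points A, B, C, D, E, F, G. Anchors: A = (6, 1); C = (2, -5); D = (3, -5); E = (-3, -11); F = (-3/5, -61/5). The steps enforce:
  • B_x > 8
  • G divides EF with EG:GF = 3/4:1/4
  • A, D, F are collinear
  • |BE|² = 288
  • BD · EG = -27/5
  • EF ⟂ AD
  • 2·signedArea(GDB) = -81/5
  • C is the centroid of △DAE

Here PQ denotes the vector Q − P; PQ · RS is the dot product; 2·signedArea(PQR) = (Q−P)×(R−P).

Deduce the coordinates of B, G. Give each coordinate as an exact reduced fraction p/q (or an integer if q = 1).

B = (9, 1)
G = (-6/5, -119/10)

1. G_x = -6/5  [G divides EF with EG:GF = 3/4:1/4]
2. G_y = -119/10  [G divides EF with EG:GF = 3/4:1/4]
   → G = (-6/5, -119/10)
3. B_x = 9  [BD · EG = -27/5 ∩ 2·signedArea(GDB) = -81/5]
4. B_y = 1  [BD · EG = -27/5 ∩ 2·signedArea(GDB) = -81/5]
   → B = (9, 1)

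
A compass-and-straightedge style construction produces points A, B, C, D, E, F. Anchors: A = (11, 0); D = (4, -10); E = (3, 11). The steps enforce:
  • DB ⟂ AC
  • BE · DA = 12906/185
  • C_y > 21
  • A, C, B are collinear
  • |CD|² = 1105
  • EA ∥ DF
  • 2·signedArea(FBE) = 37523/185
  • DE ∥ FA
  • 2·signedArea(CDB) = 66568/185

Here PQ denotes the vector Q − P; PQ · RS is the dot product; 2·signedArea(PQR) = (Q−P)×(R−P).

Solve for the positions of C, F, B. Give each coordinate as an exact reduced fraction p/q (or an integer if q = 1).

B = (2467/185, -594/185)
C = (-5, 22)
F = (12, -21)

1. F_x = 12  [DE ∥ FA ∩ EA ∥ DF]
2. F_y = -21  [DE ∥ FA ∩ EA ∥ DF]
   → F = (12, -21)
3. B_x = 2467/185  [2·signedArea(FBE) = 37523/185 ∩ BE · DA = 12906/185]
4. B_y = -594/185  [2·signedArea(FBE) = 37523/185 ∩ BE · DA = 12906/185]
   → B = (2467/185, -594/185)
5. C_x = -5  [2·signedArea(CDB) = 66568/185 ∩ A, C, B are collinear]
6. C_y = 22  [2·signedArea(CDB) = 66568/185 ∩ A, C, B are collinear]
   → C = (-5, 22)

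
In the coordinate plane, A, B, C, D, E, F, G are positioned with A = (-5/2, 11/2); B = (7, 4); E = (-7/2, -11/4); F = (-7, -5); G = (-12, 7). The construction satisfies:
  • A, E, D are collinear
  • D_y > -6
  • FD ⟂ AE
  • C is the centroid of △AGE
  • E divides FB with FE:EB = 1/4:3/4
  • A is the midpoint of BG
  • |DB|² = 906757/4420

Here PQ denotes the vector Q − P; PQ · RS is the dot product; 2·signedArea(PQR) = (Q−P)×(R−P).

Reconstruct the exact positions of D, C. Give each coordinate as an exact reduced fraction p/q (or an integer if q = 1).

C = (-6, 13/4)
D = (-8441/2210, -5951/1105)

1. D_x = -8441/2210  [A, E, D are collinear ∩ FD ⟂ AE]
2. D_y = -5951/1105  [A, E, D are collinear ∩ FD ⟂ AE]
   → D = (-8441/2210, -5951/1105)
3. C_x = -6  [C is the centroid of △AGE]
4. C_y = 13/4  [C is the centroid of △AGE]
   → C = (-6, 13/4)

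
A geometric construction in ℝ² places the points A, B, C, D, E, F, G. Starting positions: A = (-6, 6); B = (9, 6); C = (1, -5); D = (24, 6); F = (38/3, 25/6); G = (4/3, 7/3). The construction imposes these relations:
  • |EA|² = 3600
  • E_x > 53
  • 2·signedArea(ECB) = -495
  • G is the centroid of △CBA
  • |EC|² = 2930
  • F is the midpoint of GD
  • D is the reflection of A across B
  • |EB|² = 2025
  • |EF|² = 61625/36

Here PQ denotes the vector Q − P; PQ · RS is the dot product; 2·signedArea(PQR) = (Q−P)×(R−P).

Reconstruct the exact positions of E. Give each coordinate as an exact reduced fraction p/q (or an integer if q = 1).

1. E_x = 54  [line -11·x + 8·y + 546 = 0 ∩ |EA|² = 3600]
2. E_y = 6  [line -11·x + 8·y + 546 = 0 ∩ |EA|² = 3600]
   → E = (54, 6)

E = (54, 6)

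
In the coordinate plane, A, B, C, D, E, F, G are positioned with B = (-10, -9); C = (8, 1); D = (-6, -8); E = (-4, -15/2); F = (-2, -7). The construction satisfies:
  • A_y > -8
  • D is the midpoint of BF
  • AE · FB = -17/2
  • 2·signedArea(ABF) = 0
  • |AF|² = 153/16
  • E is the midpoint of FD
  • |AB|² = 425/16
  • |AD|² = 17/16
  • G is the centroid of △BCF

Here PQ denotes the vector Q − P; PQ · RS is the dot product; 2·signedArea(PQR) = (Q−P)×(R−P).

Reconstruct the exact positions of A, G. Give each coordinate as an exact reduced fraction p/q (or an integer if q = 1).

1. A_x = -5  [2·signedArea(ABF) = 0 ∩ AE · FB = -17/2]
2. A_y = -31/4  [2·signedArea(ABF) = 0 ∩ AE · FB = -17/2]
   → A = (-5, -31/4)
3. G_x = -4/3  [G is the centroid of △BCF]
4. G_y = -5  [G is the centroid of △BCF]
   → G = (-4/3, -5)

A = (-5, -31/4)
G = (-4/3, -5)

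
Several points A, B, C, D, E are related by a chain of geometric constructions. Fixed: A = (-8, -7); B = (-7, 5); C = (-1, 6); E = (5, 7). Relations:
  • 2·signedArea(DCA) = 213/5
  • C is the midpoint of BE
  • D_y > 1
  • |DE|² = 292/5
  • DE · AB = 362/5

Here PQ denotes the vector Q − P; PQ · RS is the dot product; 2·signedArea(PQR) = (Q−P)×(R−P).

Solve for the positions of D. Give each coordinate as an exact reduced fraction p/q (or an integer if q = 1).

D = (-1/5, 7/5)

1. D_x = -1/5  [2·signedArea(DCA) = 213/5 ∩ DE · AB = 362/5]
2. D_y = 7/5  [2·signedArea(DCA) = 213/5 ∩ DE · AB = 362/5]
   → D = (-1/5, 7/5)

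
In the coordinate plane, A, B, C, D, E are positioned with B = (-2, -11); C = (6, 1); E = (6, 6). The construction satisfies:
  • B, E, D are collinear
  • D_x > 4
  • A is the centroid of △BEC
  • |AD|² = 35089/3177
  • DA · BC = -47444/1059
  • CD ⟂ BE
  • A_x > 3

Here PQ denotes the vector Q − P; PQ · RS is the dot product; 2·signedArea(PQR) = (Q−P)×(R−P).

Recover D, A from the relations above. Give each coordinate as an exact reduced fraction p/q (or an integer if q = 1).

1. D_x = 1438/353  [B, E, D are collinear ∩ CD ⟂ BE]
2. D_y = 673/353  [B, E, D are collinear ∩ CD ⟂ BE]
   → D = (1438/353, 673/353)
3. A_x = 10/3  [A is the centroid of △BEC]
4. A_y = -4/3  [A is the centroid of △BEC]
   → A = (10/3, -4/3)

A = (10/3, -4/3)
D = (1438/353, 673/353)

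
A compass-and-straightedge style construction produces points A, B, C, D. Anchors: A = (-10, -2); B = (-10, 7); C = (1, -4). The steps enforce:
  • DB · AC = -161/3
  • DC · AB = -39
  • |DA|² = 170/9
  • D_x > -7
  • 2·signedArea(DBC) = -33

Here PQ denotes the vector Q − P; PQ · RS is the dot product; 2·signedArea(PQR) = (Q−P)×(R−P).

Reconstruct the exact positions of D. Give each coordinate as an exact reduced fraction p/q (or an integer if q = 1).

1. D_x = -19/3  [DC · AB = -39 ∩ 2·signedArea(DBC) = -33]
2. D_y = 1/3  [DC · AB = -39 ∩ 2·signedArea(DBC) = -33]
   → D = (-19/3, 1/3)

D = (-19/3, 1/3)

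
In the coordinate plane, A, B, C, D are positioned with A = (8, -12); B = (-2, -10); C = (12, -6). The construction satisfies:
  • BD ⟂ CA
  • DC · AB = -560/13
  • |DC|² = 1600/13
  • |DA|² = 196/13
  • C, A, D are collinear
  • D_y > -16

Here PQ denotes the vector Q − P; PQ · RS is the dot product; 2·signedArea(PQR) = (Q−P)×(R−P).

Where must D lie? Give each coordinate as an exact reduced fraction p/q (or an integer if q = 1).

D = (76/13, -198/13)

1. D_x = 76/13  [C, A, D are collinear ∩ BD ⟂ CA]
2. D_y = -198/13  [C, A, D are collinear ∩ BD ⟂ CA]
   → D = (76/13, -198/13)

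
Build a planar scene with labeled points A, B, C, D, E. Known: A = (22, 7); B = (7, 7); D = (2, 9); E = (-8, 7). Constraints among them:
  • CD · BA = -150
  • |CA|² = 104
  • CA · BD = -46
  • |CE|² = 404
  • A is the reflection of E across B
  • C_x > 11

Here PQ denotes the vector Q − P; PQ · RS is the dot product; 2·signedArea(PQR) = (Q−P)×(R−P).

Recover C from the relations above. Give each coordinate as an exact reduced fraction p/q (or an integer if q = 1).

C = (12, 5)

1. C_x = 12  [CA · BD = -46 ∩ CD · BA = -150]
2. C_y = 5  [CA · BD = -46 ∩ CD · BA = -150]
   → C = (12, 5)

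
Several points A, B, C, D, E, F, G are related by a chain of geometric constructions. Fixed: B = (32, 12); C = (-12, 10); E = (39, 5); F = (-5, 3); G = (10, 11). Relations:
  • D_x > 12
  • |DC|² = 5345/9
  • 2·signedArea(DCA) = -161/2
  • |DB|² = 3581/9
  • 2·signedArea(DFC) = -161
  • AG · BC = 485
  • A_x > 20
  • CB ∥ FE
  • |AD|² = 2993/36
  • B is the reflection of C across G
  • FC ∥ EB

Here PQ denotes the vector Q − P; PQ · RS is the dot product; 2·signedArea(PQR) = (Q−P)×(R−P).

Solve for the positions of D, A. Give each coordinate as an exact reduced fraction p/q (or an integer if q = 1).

A = (21, 23/2)
D = (37/3, 26/3)

1. D_x = 37/3  [line -7·x + -7·y + 147 = 0 ∩ |DC|² = 5345/9]
2. D_y = 26/3  [line -7·x + -7·y + 147 = 0 ∩ |DC|² = 5345/9]
   → D = (37/3, 26/3)
3. A_x = 21  [2·signedArea(DCA) = -161/2 ∩ AG · BC = 485]
4. A_y = 23/2  [2·signedArea(DCA) = -161/2 ∩ AG · BC = 485]
   → A = (21, 23/2)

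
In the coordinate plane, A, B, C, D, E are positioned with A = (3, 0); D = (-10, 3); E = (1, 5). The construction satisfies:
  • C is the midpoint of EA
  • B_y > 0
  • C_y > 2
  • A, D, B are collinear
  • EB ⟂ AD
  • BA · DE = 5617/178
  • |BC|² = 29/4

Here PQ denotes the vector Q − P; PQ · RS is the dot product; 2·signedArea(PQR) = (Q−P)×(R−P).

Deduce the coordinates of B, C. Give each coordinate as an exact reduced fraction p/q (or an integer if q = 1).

B = (1/178, 123/178)
C = (2, 5/2)

1. B_x = 1/178  [A, D, B are collinear ∩ EB ⟂ AD]
2. B_y = 123/178  [A, D, B are collinear ∩ EB ⟂ AD]
   → B = (1/178, 123/178)
3. C_x = 2  [C is the midpoint of EA]
4. C_y = 5/2  [C is the midpoint of EA]
   → C = (2, 5/2)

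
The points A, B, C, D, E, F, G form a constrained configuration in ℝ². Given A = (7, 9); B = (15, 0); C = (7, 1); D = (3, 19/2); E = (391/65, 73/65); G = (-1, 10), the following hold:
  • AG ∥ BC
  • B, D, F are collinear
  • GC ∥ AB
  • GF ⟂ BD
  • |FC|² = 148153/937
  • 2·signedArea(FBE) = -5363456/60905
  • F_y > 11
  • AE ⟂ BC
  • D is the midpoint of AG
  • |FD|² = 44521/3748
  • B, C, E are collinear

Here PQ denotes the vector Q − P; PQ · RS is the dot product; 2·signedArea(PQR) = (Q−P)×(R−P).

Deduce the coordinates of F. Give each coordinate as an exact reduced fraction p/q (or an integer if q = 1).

F = (279/937, 10906/937)

1. F_x = 279/937  [B, D, F are collinear ∩ GF ⟂ BD]
2. F_y = 10906/937  [B, D, F are collinear ∩ GF ⟂ BD]
   → F = (279/937, 10906/937)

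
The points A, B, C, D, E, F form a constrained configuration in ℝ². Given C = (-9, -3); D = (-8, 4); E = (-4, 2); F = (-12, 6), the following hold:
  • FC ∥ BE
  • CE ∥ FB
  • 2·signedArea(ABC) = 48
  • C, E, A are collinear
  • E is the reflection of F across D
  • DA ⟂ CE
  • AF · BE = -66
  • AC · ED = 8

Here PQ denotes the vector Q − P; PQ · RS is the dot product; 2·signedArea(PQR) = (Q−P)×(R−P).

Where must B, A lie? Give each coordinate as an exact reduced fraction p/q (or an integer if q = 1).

1. B_x = -7  [FC ∥ BE ∩ CE ∥ FB]
2. B_y = 11  [FC ∥ BE ∩ CE ∥ FB]
   → B = (-7, 11)
3. A_x = -5  [C, E, A are collinear ∩ DA ⟂ CE]
4. A_y = 1  [C, E, A are collinear ∩ DA ⟂ CE]
   → A = (-5, 1)

A = (-5, 1)
B = (-7, 11)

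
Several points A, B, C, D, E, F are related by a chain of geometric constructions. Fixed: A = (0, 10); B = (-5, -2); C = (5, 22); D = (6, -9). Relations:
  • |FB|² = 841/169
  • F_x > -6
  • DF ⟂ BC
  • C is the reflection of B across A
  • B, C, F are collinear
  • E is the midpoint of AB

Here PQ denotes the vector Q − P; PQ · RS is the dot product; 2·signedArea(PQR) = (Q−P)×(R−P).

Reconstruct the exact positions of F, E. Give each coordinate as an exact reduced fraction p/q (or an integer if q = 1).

1. F_x = -990/169  [B, C, F are collinear ∩ DF ⟂ BC]
2. F_y = -686/169  [B, C, F are collinear ∩ DF ⟂ BC]
   → F = (-990/169, -686/169)
3. E_x = -5/2  [E is the midpoint of AB]
4. E_y = 4  [E is the midpoint of AB]
   → E = (-5/2, 4)

E = (-5/2, 4)
F = (-990/169, -686/169)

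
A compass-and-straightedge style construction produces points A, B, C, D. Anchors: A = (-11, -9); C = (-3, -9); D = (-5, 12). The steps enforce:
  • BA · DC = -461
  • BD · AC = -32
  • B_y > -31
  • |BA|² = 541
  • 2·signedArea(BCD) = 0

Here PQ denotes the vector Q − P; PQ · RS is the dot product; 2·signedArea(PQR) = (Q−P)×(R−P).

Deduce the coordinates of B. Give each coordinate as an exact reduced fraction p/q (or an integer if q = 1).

B = (-1, -30)

1. B_x = -1  [2·signedArea(BCD) = 0 ∩ BD · AC = -32]
2. B_y = -30  [2·signedArea(BCD) = 0 ∩ BD · AC = -32]
   → B = (-1, -30)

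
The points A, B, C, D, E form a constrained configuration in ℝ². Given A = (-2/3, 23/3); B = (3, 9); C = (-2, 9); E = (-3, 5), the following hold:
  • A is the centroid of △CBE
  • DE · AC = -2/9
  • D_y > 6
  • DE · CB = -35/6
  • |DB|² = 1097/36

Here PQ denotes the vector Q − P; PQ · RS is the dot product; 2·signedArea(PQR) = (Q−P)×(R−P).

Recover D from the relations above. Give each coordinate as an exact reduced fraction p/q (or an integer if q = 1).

D = (-11/6, 19/3)

1. D_x = -11/6  [DE · CB = -35/6 ∩ DE · AC = -2/9]
2. D_y = 19/3  [DE · CB = -35/6 ∩ DE · AC = -2/9]
   → D = (-11/6, 19/3)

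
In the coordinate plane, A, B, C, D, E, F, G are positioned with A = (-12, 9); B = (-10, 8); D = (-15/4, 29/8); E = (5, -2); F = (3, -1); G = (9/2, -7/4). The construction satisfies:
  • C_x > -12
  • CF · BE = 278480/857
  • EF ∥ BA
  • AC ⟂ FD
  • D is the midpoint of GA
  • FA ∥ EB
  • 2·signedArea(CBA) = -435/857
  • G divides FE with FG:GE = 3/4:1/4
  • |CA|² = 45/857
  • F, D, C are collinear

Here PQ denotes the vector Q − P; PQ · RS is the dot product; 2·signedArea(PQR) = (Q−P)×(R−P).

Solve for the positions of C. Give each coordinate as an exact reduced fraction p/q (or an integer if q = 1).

C = (-10173/857, 7875/857)

1. C_x = -10173/857  [F, D, C are collinear ∩ AC ⟂ FD]
2. C_y = 7875/857  [F, D, C are collinear ∩ AC ⟂ FD]
   → C = (-10173/857, 7875/857)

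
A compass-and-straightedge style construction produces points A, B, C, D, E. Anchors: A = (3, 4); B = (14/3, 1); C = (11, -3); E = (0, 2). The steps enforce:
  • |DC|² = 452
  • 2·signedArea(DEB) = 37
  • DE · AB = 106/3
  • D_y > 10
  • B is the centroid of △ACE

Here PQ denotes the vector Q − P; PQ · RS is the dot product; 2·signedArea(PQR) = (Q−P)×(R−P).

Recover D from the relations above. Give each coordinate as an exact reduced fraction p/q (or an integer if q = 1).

D = (-5, 11)

1. D_x = -5  [2·signedArea(DEB) = 37 ∩ DE · AB = 106/3]
2. D_y = 11  [2·signedArea(DEB) = 37 ∩ DE · AB = 106/3]
   → D = (-5, 11)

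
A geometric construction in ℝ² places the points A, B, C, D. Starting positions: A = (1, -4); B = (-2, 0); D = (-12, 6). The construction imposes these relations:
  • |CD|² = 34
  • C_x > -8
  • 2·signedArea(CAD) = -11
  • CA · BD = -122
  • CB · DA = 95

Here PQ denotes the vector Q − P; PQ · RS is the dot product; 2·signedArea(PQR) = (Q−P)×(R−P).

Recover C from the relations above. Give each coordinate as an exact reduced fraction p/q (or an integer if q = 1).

1. C_x = -7  [CA · BD = -122 ∩ CB · DA = 95]
2. C_y = 3  [CA · BD = -122 ∩ CB · DA = 95]
   → C = (-7, 3)

C = (-7, 3)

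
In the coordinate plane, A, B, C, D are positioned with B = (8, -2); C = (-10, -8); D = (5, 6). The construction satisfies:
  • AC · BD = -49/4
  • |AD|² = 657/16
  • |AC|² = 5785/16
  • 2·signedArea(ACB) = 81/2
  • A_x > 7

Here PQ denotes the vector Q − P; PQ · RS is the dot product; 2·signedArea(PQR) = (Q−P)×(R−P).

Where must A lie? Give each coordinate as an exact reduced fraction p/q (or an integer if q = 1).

1. A_x = 29/4  [2·signedArea(ACB) = 81/2 ∩ AC · BD = -49/4]
2. A_y = 0  [2·signedArea(ACB) = 81/2 ∩ AC · BD = -49/4]
   → A = (29/4, 0)

A = (29/4, 0)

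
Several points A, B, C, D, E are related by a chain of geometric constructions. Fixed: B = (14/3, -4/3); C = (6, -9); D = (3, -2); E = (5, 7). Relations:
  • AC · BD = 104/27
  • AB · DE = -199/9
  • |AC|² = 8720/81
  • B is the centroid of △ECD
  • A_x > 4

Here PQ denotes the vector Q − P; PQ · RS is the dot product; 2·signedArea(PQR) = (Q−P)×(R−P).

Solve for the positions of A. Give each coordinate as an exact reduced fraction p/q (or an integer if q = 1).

1. A_x = 38/9  [AC · BD = 104/27 ∩ AB · DE = -199/9]
2. A_y = 11/9  [AC · BD = 104/27 ∩ AB · DE = -199/9]
   → A = (38/9, 11/9)

A = (38/9, 11/9)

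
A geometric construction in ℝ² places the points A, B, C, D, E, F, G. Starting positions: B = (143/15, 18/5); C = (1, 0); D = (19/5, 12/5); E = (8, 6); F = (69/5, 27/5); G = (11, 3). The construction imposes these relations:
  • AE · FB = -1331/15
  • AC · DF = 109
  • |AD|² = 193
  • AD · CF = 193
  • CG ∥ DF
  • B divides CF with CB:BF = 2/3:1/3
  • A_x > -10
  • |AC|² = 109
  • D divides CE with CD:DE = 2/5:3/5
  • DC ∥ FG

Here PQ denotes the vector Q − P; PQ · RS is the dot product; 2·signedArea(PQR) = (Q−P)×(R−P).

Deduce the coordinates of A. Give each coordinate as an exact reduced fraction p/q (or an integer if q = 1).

1. A_x = -9  [AC · DF = 109 ∩ AE · FB = -1331/15]
2. A_y = -3  [AC · DF = 109 ∩ AE · FB = -1331/15]
   → A = (-9, -3)

A = (-9, -3)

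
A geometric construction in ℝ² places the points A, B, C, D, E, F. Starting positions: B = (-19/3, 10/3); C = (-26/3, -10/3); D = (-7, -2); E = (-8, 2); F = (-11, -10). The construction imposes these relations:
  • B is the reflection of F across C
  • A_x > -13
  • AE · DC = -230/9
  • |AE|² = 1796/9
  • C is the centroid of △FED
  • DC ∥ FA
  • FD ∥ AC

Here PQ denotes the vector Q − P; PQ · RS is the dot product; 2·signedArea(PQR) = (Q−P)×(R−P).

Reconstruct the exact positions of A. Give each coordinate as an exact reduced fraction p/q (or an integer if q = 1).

1. A_x = -38/3  [FD ∥ AC ∩ DC ∥ FA]
2. A_y = -34/3  [FD ∥ AC ∩ DC ∥ FA]
   → A = (-38/3, -34/3)

A = (-38/3, -34/3)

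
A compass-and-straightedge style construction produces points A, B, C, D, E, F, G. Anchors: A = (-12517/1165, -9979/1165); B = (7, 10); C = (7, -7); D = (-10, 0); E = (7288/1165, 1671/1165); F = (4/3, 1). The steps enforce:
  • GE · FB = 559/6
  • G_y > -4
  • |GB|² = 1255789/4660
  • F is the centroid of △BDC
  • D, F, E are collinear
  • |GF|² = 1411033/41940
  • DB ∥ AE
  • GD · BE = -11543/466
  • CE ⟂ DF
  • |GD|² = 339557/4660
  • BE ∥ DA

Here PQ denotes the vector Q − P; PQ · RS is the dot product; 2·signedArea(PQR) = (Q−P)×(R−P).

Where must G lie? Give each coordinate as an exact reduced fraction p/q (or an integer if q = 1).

G = (-5229/2330, -4154/1165)

1. G_x = -5229/2330  [GE · FB = 559/6 ∩ GD · BE = -11543/466]
2. G_y = -4154/1165  [GE · FB = 559/6 ∩ GD · BE = -11543/466]
   → G = (-5229/2330, -4154/1165)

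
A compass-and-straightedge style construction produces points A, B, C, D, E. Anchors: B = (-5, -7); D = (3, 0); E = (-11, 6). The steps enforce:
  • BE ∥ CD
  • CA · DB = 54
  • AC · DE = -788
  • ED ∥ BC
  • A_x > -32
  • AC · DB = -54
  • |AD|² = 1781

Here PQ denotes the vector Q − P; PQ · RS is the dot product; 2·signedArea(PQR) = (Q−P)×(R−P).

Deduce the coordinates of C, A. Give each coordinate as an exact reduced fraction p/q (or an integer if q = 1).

1. C_x = 9  [BE ∥ CD ∩ ED ∥ BC]
2. C_y = -13  [BE ∥ CD ∩ ED ∥ BC]
   → C = (9, -13)
3. A_x = -31  [AC · DE = -788 ∩ CA · DB = 54]
4. A_y = 25  [AC · DE = -788 ∩ CA · DB = 54]
   → A = (-31, 25)

A = (-31, 25)
C = (9, -13)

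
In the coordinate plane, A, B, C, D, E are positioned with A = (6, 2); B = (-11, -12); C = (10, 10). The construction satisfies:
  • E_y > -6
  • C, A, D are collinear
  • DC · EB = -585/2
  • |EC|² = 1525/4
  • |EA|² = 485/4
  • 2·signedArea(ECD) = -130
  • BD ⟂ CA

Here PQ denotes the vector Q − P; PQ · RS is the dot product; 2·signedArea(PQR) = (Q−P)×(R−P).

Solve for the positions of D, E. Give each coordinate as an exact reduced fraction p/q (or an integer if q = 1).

D = (-3, -16)
E = (-5/2, -5)

1. D_x = -3  [C, A, D are collinear ∩ BD ⟂ CA]
2. D_y = -16  [C, A, D are collinear ∩ BD ⟂ CA]
   → D = (-3, -16)
3. E_x = -5/2  [2·signedArea(ECD) = -130 ∩ DC · EB = -585/2]
4. E_y = -5  [2·signedArea(ECD) = -130 ∩ DC · EB = -585/2]
   → E = (-5/2, -5)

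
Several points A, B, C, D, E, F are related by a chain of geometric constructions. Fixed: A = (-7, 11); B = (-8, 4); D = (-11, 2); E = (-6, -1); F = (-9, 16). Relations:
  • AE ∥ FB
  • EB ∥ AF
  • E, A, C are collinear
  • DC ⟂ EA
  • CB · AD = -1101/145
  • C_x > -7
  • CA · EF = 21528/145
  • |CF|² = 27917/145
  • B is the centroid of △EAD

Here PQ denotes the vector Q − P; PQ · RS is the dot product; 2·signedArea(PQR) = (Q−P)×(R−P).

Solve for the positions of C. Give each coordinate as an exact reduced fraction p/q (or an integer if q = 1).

C = (-911/145, 347/145)

1. C_x = -911/145  [E, A, C are collinear ∩ DC ⟂ EA]
2. C_y = 347/145  [E, A, C are collinear ∩ DC ⟂ EA]
   → C = (-911/145, 347/145)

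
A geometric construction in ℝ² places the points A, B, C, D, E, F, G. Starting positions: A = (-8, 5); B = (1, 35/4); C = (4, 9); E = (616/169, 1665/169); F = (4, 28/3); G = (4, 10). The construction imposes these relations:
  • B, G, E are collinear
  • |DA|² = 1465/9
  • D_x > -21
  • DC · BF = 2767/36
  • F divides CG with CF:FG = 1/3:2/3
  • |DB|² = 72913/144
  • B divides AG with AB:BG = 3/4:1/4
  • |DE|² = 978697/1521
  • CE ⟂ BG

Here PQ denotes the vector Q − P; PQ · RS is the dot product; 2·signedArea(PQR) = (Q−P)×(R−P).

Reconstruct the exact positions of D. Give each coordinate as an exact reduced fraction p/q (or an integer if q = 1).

D = (-20, 2/3)

1. D_x = -20  [line -3·x + -7/12·y + -1073/18 = 0 ∩ |DE|² = 978697/1521]
2. D_y = 2/3  [line -3·x + -7/12·y + -1073/18 = 0 ∩ |DE|² = 978697/1521]
   → D = (-20, 2/3)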